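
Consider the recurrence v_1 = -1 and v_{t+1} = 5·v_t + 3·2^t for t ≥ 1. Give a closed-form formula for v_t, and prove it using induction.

v_t = -2^t + 5^(t - 1)

Computing the first terms: v_1 = -1, v_2 = 1, v_3 = 17. This suggests v_t = -2^t + 5^(t - 1).
Base case (t = 1): the formula gives -1 = -1 = v_1.
Suppose the result is true for t = j, so v_j = -2^j + 5^(j - 1).
Then v_{j+1} = 5·v_j + 3·2^j = 5·(-2^j + 5^(j - 1)) + 3·2^j = -2^(j + 1) + 5^j = -2^(j+1) + 5^((j+1) - 1),
which is the claimed formula at t = j+1.
By induction, the statement is established for all t ≥ 1.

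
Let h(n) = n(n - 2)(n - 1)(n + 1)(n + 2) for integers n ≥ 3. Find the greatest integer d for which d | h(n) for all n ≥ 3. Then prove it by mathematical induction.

Computing the first values: h(3) = 120 and h(4) = 720; gcd(120, 720) = 120, so d ≤ 120.
We prove 120 | n(n - 2)(n - 1)(n + 1)(n + 2) for all n ≥ 3 by induction on n.
Base step (n = 3): h(3) = 120 = 120·(1), so 120 | h(3).
Suppose the result is true for n = r, i.e. 120 | h(r). Then
h(r+1) − h(r) = (r-1)·r·(r+1)·(r+2)·(r+3) − (r-2)·(r-1)·r·(r+1)·(r+2) = (r-1)·r·(r+1)·(r+2)·[(r+3) − (r-2)] = 5·(r-1)·r·(r+1)·(r+2). The product of 4 consecutive integers is divisible by (4)! = 24, so h(r+1) − h(r) is divisible by 5·24 = 120. By the inductive hypothesis 120 | h(r), hence 120 | h(r+1).
By the principle of mathematical induction, the result holds for all n ≥ 3.
Therefore the largest such d is 120.

d = 120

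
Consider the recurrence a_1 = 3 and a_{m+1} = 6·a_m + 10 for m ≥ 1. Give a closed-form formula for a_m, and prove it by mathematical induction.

a_m = 5·6^(m - 1) - 2

Computing the first terms: a_1 = 3, a_2 = 28, a_3 = 178. This suggests a_m = 5·6^(m - 1) - 2.
Base case (m = 1): the formula gives 3 = 3 = a_1.
Suppose the result is true for m = k, so a_k = 5·6^(k - 1) - 2.
Then a_{k+1} = 6·a_k + 10 = 6·(5·6^(k - 1) - 2) + 10 = 5·6^k - 2 = 5·6^((k+1) - 1) - 2,
which is the claimed formula at m = k+1.
Hence, by induction on m, the claim holds for every m ≥ 1.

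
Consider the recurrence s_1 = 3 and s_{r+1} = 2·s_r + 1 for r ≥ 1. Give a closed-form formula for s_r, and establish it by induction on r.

Computing the first terms: s_1 = 3, s_2 = 7, s_3 = 15. This suggests s_r = 2^(r + 1) - 1.
For the base case r = 1: the formula gives 3 = 3 = s_1.
Inductive step: suppose the statement holds for some p ≥ 1, so s_p = 2^(p + 1) - 1.
Then s_{p+1} = 2·s_p + 1 = 2·(2^(p + 1) - 1) + 1 = 2^(p + 2) - 1 = 2^((p+1) + 1) - 1,
which is the claimed formula at r = p+1.
By the principle of mathematical induction, the result holds for all r ≥ 1.

s_r = 2^(r + 1) - 1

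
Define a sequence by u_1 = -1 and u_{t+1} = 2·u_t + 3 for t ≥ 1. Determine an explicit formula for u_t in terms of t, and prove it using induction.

u_t = 2^t - 3

Computing the first terms: u_1 = -1, u_2 = 1, u_3 = 5. This suggests u_t = 2^t - 3.
When t = 1: the formula gives -1 = -1 = u_1.
Inductive step: suppose the statement holds for some r ≥ 1, so u_r = 2^r - 3.
Then u_{r+1} = 2·u_r + 3 = 2·(2^r - 3) + 3 = 2^(r + 1) - 3,
which is the claimed formula at t = r+1.
This completes the induction.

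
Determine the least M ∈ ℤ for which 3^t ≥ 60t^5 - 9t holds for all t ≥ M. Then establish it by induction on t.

At t = 16: 43046721 < 62914416, so the inequality fails and M ≥ 17. We prove 3^t ≥ 60t^5 - 9t for all t ≥ 17.
For the base case t = 17: 3^t = 129140163 and 60t^5 - 9t = 85191267, so 129140163 ≥ 85191267.
For the inductive step, assume it holds for an arbitrary j ≥ 17, so 3^j ≥ 60j^5 - 9j.
Then 3^(j + 1) = 3·(3^j) ≥ 3·(60j^5 - 9j).
Also, for j ≥ 17 we have 3·(60j^5 - 9j) ≥ 60(j+1)^5 - 9(j+1), since 3·(60j^5 - 9j) − (60(j+1)^5 - 9(j+1)) = 120j^5 - 300j^4 - 600j^3 - 600j^2 - 318j - 51, which is nonnegative for all j ≥ 17.
Combining, 3^(j + 1) ≥ 60(j+1)^5 - 9(j+1).
This completes the induction.
Hence the smallest such M is 17.

M = 17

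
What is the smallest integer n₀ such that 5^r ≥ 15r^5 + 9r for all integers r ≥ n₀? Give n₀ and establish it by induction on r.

n₀ = 9

At r = 8: 390625 < 491592, so the inequality fails and n₀ ≥ 9. We prove 5^r ≥ 15r^5 + 9r for all r ≥ 9.
Base case (r = 9): 5^r = 1953125 and 15r^5 + 9r = 885816, so 1953125 ≥ 885816.
Inductive step: suppose the statement holds for some j ≥ 9, so 5^j ≥ 15j^5 + 9j.
Then 5^(j + 1) = 5·(5^j) ≥ 5·(15j^5 + 9j).
Also, for j ≥ 9 we have 5·(15j^5 + 9j) ≥ 15(j+1)^5 + 9(j+1), since 5·(15j^5 + 9j) − (15(j+1)^5 + 9(j+1)) = 60j^5 - 75j^4 - 150j^3 - 150j^2 - 39j - 24, which is nonnegative for all j ≥ 9.
Combining, 5^(j + 1) ≥ 15(j+1)^5 + 9(j+1).
By induction, the statement is established for all r ≥ 9.
Hence the smallest such n₀ is 9.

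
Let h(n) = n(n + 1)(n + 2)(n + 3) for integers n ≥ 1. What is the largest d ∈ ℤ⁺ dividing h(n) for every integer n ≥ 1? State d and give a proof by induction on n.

d = 24

Computing the first values: h(1) = 24 and h(2) = 120; gcd(24, 120) = 24, so d ≤ 24.
We prove 24 | n(n + 1)(n + 2)(n + 3) for all n ≥ 1 by induction on n.
When n = 1: h(1) = 24 = 24·(1), so 24 | h(1).
For the inductive step, assume it holds for an arbitrary r ≥ 1, i.e. 24 | h(r). Then
h(r+1) − h(r) = (r+1)·(r+2)·(r+3)·(r+4) − r·(r+1)·(r+2)·(r+3) = (r+1)·(r+2)·(r+3)·[(r+4) − r] = 4·(r+1)·(r+2)·(r+3). The product of 3 consecutive integers is divisible by (3)! = 6, so h(r+1) − h(r) is divisible by 4·6 = 24. By the inductive hypothesis 24 | h(r), hence 24 | h(r+1).
By induction, the statement is established for all n ≥ 1.
Therefore the largest such d is 24.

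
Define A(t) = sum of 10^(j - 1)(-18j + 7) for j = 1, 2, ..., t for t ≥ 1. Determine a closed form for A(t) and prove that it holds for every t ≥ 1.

A(t) = 10^t(-2t + 1) - 1

We claim A(t) = 10^t(-2t + 1) - 1 for all t ≥ 1.
For the base case t = 1: A(1) = -11, and the closed form gives -11. They agree.
Suppose the result is true for t = j, so A(j) = 10^j(-2j + 1) - 1.
Then A(j+1) = A(j) + (10^j(-18j - 11)) = (10^j(-2j + 1) - 1) + (10^j(-18j - 11)).
Simplifying, A(j+1) = -20·10^j·j - 10·10^j - 1 = 10^(j+1)(-2(j+1) + 1) - 1,
which is the closed form with t = j+1.
By the principle of mathematical induction, the result holds for all t ≥ 1.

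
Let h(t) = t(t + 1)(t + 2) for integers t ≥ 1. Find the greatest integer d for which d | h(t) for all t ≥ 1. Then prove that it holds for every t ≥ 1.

d = 6

Computing the first values: h(1) = 6 and h(2) = 24; gcd(6, 24) = 6, so d ≤ 6.
We prove 6 | t(t + 1)(t + 2) for all t ≥ 1 by induction on t.
For the base case t = 1: h(1) = 6 = 6·(1), so 6 | h(1).
Inductive step: assume the claim holds for t = k, i.e. 6 | h(k). Then
h(k+1) − h(k) = (k+1)·(k+2)·(k+3) − k·(k+1)·(k+2) = (k+1)·(k+2)·[(k+3) − k] = 3·(k+1)·(k+2). The product of 2 consecutive integers is divisible by (2)! = 2, so h(k+1) − h(k) is divisible by 3·2 = 6. By the inductive hypothesis 6 | h(k), hence 6 | h(k+1).
Hence, by induction on t, the claim holds for every t ≥ 1.
Therefore the largest such d is 6.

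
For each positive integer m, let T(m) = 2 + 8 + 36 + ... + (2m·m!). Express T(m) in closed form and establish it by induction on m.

We claim T(m) = 2(m + 1)! - 2 for all m ≥ 1.
For the base case m = 1: T(1) = 2, and the closed form gives 2. They agree.
Inductive step: assume the claim holds for m = p, so T(p) = 2(p + 1)! - 2.
Then T(p+1) = T(p) + (2(p + 1)(p + 1)!) = (2(p + 1)! - 2) + (2(p + 1)(p + 1)!).
Simplifying, T(p+1) = 2((p+1) + 1)! - 2,
which is the closed form with m = p+1.
Hence, by induction on m, the claim holds for every m ≥ 1.

T(m) = 2(m + 1)! - 2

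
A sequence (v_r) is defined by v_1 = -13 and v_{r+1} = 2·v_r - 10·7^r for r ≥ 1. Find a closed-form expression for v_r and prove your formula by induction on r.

v_r = 2^(r - 1) - 2·7^r

Computing the first terms: v_1 = -13, v_2 = -96, v_3 = -682. This suggests v_r = 2^(r - 1) - 2·7^r.
Base case (r = 1): the formula gives -13 = -13 = v_1.
For the inductive step, assume it holds for an arbitrary p ≥ 1, so v_p = 2^(p - 1) - 2·7^p.
Then v_{p+1} = 2·v_p - 10·7^p = 2·(2^(p - 1) - 2·7^p) - 10·7^p = 2^p - 2·7^(p + 1) = 2^((p+1) - 1) - 2·7^(p+1),
which is the claimed formula at r = p+1.
Hence, by induction on r, the claim holds for every r ≥ 1.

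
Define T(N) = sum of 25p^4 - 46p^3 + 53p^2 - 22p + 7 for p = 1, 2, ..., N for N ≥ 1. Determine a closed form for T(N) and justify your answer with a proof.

We claim T(N) = N(5N^4 + N^3 + 3N^2 + 4N + 4) for all N ≥ 1.
For the base case N = 1: T(1) = 17, and the closed form gives 17. They agree.
Suppose the result is true for N = p, so T(p) = p(5p^4 + p^3 + 3p^2 + 4p + 4).
Then T(p+1) = T(p) + (25p^4 + 54p^3 + 65p^2 + 46p + 17) = (p(5p^4 + p^3 + 3p^2 + 4p + 4)) + (25p^4 + 54p^3 + 65p^2 + 46p + 17).
Simplifying, T(p+1) = (p + 1)(5p^4 + 21p^3 + 36p^2 + 33p + 17) = (p+1)(5(p+1)^4 + (p+1)^3 + 3(p+1)^2 + 4(p+1) + 4),
which is the closed form with N = p+1.
By induction, the statement is established for all N ≥ 1.

T(N) = N(5N^4 + N^3 + 3N^2 + 4N + 4)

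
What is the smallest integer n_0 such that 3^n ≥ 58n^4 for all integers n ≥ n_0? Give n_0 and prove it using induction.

At n = 13: 1594323 < 1656538, so the inequality fails and n_0 ≥ 14. We prove 3^n ≥ 58n^4 for all n ≥ 14.
When n = 14: 3^n = 4782969 and 58n^4 = 2228128, so 4782969 ≥ 2228128.
Inductive step: suppose the statement holds for some k ≥ 14, so 3^k ≥ 58k^4.
Then 3^(k + 1) = 3·(3^k) ≥ 3·(58k^4).
Also, for k ≥ 14 we have 3·(58k^4) ≥ 58(k+1)^4, since 3 ≥ (1 + 1/k)^4 for all k ≥ 14.
Combining, 3^(k + 1) ≥ 58(k+1)^4.
By the principle of mathematical induction, the result holds for all n ≥ 14.
Hence the smallest such n_0 is 14.

n_0 = 14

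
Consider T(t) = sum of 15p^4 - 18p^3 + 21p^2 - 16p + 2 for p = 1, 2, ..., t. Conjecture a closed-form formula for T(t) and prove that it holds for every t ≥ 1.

We claim T(t) = t(3t^4 + 3t^3 + 3t^2 - 2t - 3) for all t ≥ 1.
Base case (t = 1): T(1) = 4, and the closed form gives 4. They agree.
Inductive step: suppose the statement holds for some p ≥ 1, so T(p) = p(3p^4 + 3p^3 + 3p^2 - 2p - 3).
Then T(p+1) = T(p) + (15p^4 + 42p^3 + 57p^2 + 32p + 4) = (p(3p^4 + 3p^3 + 3p^2 - 2p - 3)) + (15p^4 + 42p^3 + 57p^2 + 32p + 4).
Simplifying, T(p+1) = (p + 1)(3p^4 + 15p^3 + 30p^2 + 25p + 4) = (p+1)(3(p+1)^4 + 3(p+1)^3 + 3(p+1)^2 - 2(p+1) - 3),
which is the closed form with t = p+1.
By induction, the statement is established for all t ≥ 1.

T(t) = t(3t^4 + 3t^3 + 3t^2 - 2t - 3)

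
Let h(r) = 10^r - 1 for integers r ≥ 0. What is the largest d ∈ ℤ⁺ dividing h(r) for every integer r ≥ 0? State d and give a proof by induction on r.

d = 9

Computing the first values: h(0) = 0 and h(1) = 9; gcd(0, 9) = 9, so d ≤ 9.
We prove 9 | 10^r - 1 for all r ≥ 0 by induction on r.
Base step (r = 0): h(0) = 0 = 9·(0), so 9 | h(0).
For the inductive step, assume it holds for an arbitrary m ≥ 0, i.e. 9 | h(m). Then
h(m+1) = 10^(m+1) - 1 = 10·(10^m - 1) + 9 = 10·h(m) + 9. The first term is divisible by 9 by the inductive hypothesis, and 9 is divisible by 9. Hence 9 | h(m+1).
By the principle of mathematical induction, the result holds for all r ≥ 0.
Therefore the largest such d is 9.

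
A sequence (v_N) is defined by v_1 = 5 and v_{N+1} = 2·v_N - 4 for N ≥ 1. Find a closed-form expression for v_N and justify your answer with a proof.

v_N = 2^(N - 1) + 4

Computing the first terms: v_1 = 5, v_2 = 6, v_3 = 8. This suggests v_N = 2^(N - 1) + 4.
For the base case N = 1: the formula gives 5 = 5 = v_1.
For the inductive step, assume it holds for an arbitrary i ≥ 1, so v_i = 2^(i - 1) + 4.
Then v_{i+1} = 2·v_i - 4 = 2·(2^(i - 1) + 4) - 4 = 2^i + 4 = 2^((i+1) - 1) + 4,
which is the claimed formula at N = i+1.
By the principle of mathematical induction, the result holds for all N ≥ 1.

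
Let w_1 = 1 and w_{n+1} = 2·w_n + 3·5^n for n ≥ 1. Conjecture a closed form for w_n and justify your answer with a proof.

Computing the first terms: w_1 = 1, w_2 = 17, w_3 = 109. This suggests w_n = -2^(n + 1) + 5^n.
Base step (n = 1): the formula gives 1 = 1 = w_1.
Suppose the result is true for n = m, so w_m = -2^(m + 1) + 5^m.
Then w_{m+1} = 2·w_m + 3·5^m = 2·(-2^(m + 1) + 5^m) + 3·5^m = -2^(m + 2) + 5^(m + 1) = -2^((m+1) + 1) + 5^(m+1),
which is the claimed formula at n = m+1.
By induction, the statement is established for all n ≥ 1.

w_n = -2^(n + 1) + 5^n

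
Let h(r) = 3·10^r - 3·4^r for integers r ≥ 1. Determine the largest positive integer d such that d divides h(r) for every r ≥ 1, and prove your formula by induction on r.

Computing the first values: h(1) = 18 and h(2) = 252; gcd(18, 252) = 18, so d ≤ 18.
We prove 18 | 3·10^r - 3·4^r for all r ≥ 1 by induction on r.
When r = 1: h(1) = 18 = 18·(1), so 18 | h(1).
Suppose the result is true for r = i, i.e. 18 | h(i). Then
h(i+1) − 10·h(i) = (3·10^(i+1) - 3·4^(i+1)) − 10·(3·10^i - 3·4^i) = (-3)·4^i·(4 − 10) = (18)·4^i. Since 18 | h(i) by the inductive hypothesis, 18 | 10·h(i); and 18 | 18 since 18 = 18·1. Therefore 18 | h(i+1).
Hence, by induction on r, the claim holds for every r ≥ 1.
Therefore the largest such d is 18.

d = 18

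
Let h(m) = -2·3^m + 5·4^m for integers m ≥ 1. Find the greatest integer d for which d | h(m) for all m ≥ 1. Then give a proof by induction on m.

Computing the first values: h(1) = 14 and h(2) = 62; gcd(14, 62) = 2, so d ≤ 2.
We prove 2 | -2·3^m + 5·4^m for all m ≥ 1 by induction on m.
When m = 1: h(1) = 14 = 2·(7), so 2 | h(1).
Inductive step: assume the claim holds for m = i, i.e. 2 | h(i). Then
h(i+1) − 4·h(i) = (-2·3^(i+1) + 5·4^(i+1)) − 4·(-2·3^i + 5·4^i) = (-2)·3^i·(3 − 4) = (2)·3^i. Since 2 | h(i) by the inductive hypothesis, 2 | 4·h(i); and 2 | 2 since 2 = 2·1. Therefore 2 | h(i+1).
By induction, the statement is established for all m ≥ 1.
Therefore the largest such d is 2.

d = 2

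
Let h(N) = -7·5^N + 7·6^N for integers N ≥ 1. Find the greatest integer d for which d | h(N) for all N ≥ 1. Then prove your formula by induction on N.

Computing the first values: h(1) = 7 and h(2) = 77; gcd(7, 77) = 7, so d ≤ 7.
We prove 7 | -7·5^N + 7·6^N for all N ≥ 1 by induction on N.
Base step (N = 1): h(1) = 7 = 7·(1), so 7 | h(1).
Suppose the result is true for N = m, i.e. 7 | h(m). Then
h(m+1) − 6·h(m) = (-7·5^(m+1) + 7·6^(m+1)) − 6·(-7·5^m + 7·6^m) = (-7)·5^m·(5 − 6) = (7)·5^m. Since 7 | h(m) by the inductive hypothesis, 7 | 6·h(m); and 7 | 7 since 7 = 7·1. Therefore 7 | h(m+1).
Hence, by induction on N, the claim holds for every N ≥ 1.
Therefore the largest such d is 7.

d = 7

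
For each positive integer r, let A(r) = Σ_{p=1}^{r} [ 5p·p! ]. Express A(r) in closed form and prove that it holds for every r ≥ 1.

We claim A(r) = (5r + 5)r! - 5 for all r ≥ 1.
For the base case r = 1: A(1) = 5, and the closed form gives 5. They agree.
Inductive step: suppose the statement holds for some p ≥ 1, so A(p) = (5p + 5)p! - 5.
Then A(p+1) = A(p) + (5(p + 1)(p + 1)!) = ((5p + 5)p! - 5) + (5(p + 1)(p + 1)!).
Simplifying, A(p+1) = (5(p+1) + 5)(p+1)! - 5,
which is the closed form with r = p+1.
By the principle of mathematical induction, the result holds for all r ≥ 1.

A(r) = (5r + 5)r! - 5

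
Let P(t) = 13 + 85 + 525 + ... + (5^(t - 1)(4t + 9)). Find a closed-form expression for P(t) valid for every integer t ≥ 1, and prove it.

P(t) = 5^t(t + 2) - 2

We claim P(t) = 5^t(t + 2) - 2 for all t ≥ 1.
Base step (t = 1): P(1) = 13, and the closed form gives 13. They agree.
Inductive step: suppose the statement holds for some m ≥ 1, so P(m) = 5^m(m + 2) - 2.
Then P(m+1) = P(m) + (5^m(4m + 13)) = (5^m(m + 2) - 2) + (5^m(4m + 13)).
Simplifying, P(m+1) = 5·5^m·m + 15·5^m - 2 = 5^(m+1)((m+1) + 2) - 2,
which is the closed form with t = m+1.
By the principle of mathematical induction, the result holds for all t ≥ 1.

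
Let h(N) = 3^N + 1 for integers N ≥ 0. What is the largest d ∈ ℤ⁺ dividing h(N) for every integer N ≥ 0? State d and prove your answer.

d = 2

Computing the first values: h(0) = 2 and h(1) = 4; gcd(2, 4) = 2, so d ≤ 2.
We prove 2 | 3^N + 1 for all N ≥ 0 by induction on N.
Base case (N = 0): h(0) = 2 = 2·(1), so 2 | h(0).
Inductive step: assume the claim holds for N = p, i.e. 2 | h(p). Then
h(p+1) = 3^(p+1) + 1 = 3·(3^p + 1) - 2 = 3·h(p) - 2. The first term is divisible by 2 by the inductive hypothesis, and -2 is divisible by 2. Hence 2 | h(p+1).
Hence, by induction on N, the claim holds for every N ≥ 0.
Therefore the largest such d is 2.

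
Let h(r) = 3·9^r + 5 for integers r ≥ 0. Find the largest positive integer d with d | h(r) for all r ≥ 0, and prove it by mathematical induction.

d = 8

Computing the first values: h(0) = 8 and h(1) = 32; gcd(8, 32) = 8, so d ≤ 8.
We prove 8 | 3·9^r + 5 for all r ≥ 0 by induction on r.
For the base case r = 0: h(0) = 8 = 8·(1), so 8 | h(0).
Inductive step: assume the claim holds for r = p, i.e. 8 | h(p). Then
h(p+1) = 3·9^(p+1) + 5 = 9·(3·9^p + 5) - 40 = 9·h(p) - 40. The first term is divisible by 8 by the inductive hypothesis, and -40 is divisible by 8. Hence 8 | h(p+1).
This completes the induction.
Therefore the largest such d is 8.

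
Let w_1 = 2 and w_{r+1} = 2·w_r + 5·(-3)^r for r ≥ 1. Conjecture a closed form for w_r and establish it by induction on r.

Computing the first terms: w_1 = 2, w_2 = -11, w_3 = 23. This suggests w_r = -(-3)^r - 2^(r - 1).
When r = 1: the formula gives 2 = 2 = w_1.
Inductive step: assume the claim holds for r = i, so w_i = -(-3)^i - 2^(i - 1).
Then w_{i+1} = 2·w_i + 5·(-3)^i = 2·(-(-3)^i - 2^(i - 1)) + 5·(-3)^i = -(-3)^(i + 1) - 2^i = -(-3)^(i+1) - 2^((i+1) - 1),
which is the claimed formula at r = i+1.
Hence, by induction on r, the claim holds for every r ≥ 1.

w_r = -(-3)^r - 2^(r - 1)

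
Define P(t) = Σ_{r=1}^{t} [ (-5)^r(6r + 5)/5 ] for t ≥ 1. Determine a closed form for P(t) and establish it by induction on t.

P(t) = (-5)^t(t + 1) - 1

We claim P(t) = (-5)^t(t + 1) - 1 for all t ≥ 1.
Base case (t = 1): P(1) = -11, and the closed form gives -11. They agree.
Suppose the result is true for t = r, so P(r) = (-5)^r(r + 1) - 1.
Then P(r+1) = P(r) + ((-5)^r(-6r - 11)) = ((-5)^r(r + 1) - 1) + ((-5)^r(-6r - 11)).
Simplifying, P(r+1) = -5(-5)^r·r - 10(-5)^r - 1 = (-5)^(r+1)((r+1) + 1) - 1,
which is the closed form with t = r+1.
By induction, the statement is established for all t ≥ 1.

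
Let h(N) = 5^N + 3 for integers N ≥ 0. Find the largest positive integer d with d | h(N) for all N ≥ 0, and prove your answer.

d = 4

Computing the first values: h(0) = 4 and h(1) = 8; gcd(4, 8) = 4, so d ≤ 4.
We prove 4 | 5^N + 3 for all N ≥ 0 by induction on N.
Base case (N = 0): h(0) = 4 = 4·(1), so 4 | h(0).
For the inductive step, assume it holds for an arbitrary i ≥ 0, i.e. 4 | h(i). Then
h(i+1) = 5^(i+1) + 3 = 5·(5^i + 3) - 12 = 5·h(i) - 12. The first term is divisible by 4 by the inductive hypothesis, and -12 is divisible by 4. Hence 4 | h(i+1).
This completes the induction.
Therefore the largest such d is 4.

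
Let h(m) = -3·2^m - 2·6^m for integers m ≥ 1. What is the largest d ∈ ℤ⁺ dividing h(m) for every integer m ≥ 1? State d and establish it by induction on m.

d = 6

Computing the first values: h(1) = -18 and h(2) = -84; gcd(-18, -84) = 6, so d ≤ 6.
We prove 6 | -3·2^m - 2·6^m for all m ≥ 1 by induction on m.
Base step (m = 1): h(1) = -18 = 6·(-3), so 6 | h(1).
Inductive step: suppose the statement holds for some k ≥ 1, i.e. 6 | h(k). Then
h(k+1) − 6·h(k) = (-3·2^(k+1) - 2·6^(k+1)) − 6·(-3·2^k - 2·6^k) = (-3)·2^k·(2 − 6) = (12)·2^k. Since 6 | h(k) by the inductive hypothesis, 6 | 6·h(k); and 6 | 12 since 12 = 6·2. Therefore 6 | h(k+1).
This completes the induction.
Therefore the largest such d is 6.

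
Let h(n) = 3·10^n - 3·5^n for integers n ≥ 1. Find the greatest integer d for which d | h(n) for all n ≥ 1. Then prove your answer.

Computing the first values: h(1) = 15 and h(2) = 225; gcd(15, 225) = 15, so d ≤ 15.
We prove 15 | 3·10^n - 3·5^n for all n ≥ 1 by induction on n.
When n = 1: h(1) = 15 = 15·(1), so 15 | h(1).
Inductive step: assume the claim holds for n = m, i.e. 15 | h(m). Then
h(m+1) − 10·h(m) = (3·10^(m+1) - 3·5^(m+1)) − 10·(3·10^m - 3·5^m) = (-3)·5^m·(5 − 10) = (15)·5^m. Since 15 | h(m) by the inductive hypothesis, 15 | 10·h(m); and 15 | 15 since 15 = 15·1. Therefore 15 | h(m+1).
By the principle of mathematical induction, the result holds for all n ≥ 1.
Therefore the largest such d is 15.

d = 15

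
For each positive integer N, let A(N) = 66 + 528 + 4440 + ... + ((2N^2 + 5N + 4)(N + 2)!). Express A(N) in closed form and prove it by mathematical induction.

We claim A(N) = (2N + 1)(N + 3)! - 6 for all N ≥ 1.
Base step (N = 1): A(1) = 66, and the closed form gives 66. They agree.
For the inductive step, assume it holds for an arbitrary j ≥ 1, so A(j) = (2j + 1)(j + 3)! - 6.
Then A(j+1) = A(j) + ((2j^2 + 9j + 11)(j + 3)!) = ((2j + 1)(j + 3)! - 6) + ((2j^2 + 9j + 11)(j + 3)!).
Simplifying, A(j+1) = (2(j+1) + 1)((j+1) + 3)! - 6,
which is the closed form with N = j+1.
Hence, by induction on N, the claim holds for every N ≥ 1.

A(N) = (2N + 1)(N + 3)! - 6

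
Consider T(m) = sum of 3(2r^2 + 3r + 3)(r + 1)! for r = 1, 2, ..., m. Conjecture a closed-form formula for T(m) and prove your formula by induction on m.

T(m) = (6m + 3)(m + 2)! - 6

We claim T(m) = (6m + 3)(m + 2)! - 6 for all m ≥ 1.
When m = 1: T(1) = 48, and the closed form gives 48. They agree.
Inductive step: assume the claim holds for m = r, so T(r) = (6r + 3)(r + 2)! - 6.
Then T(r+1) = T(r) + (3(2r^2 + 7r + 8)(r + 2)!) = ((6r + 3)(r + 2)! - 6) + (3(2r^2 + 7r + 8)(r + 2)!).
Simplifying, T(r+1) = (6(r+1) + 3)((r+1) + 2)! - 6,
which is the closed form with m = r+1.
This completes the induction.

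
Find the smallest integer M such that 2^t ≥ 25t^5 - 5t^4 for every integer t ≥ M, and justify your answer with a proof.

M = 29

At t = 28: 268435456 < 427185920, so the inequality fails and M ≥ 29. We prove 2^t ≥ 25t^5 - 5t^4 for all t ≥ 29.
Base case (t = 29): 2^t = 536870912 and 25t^5 - 5t^4 = 509242320, so 536870912 ≥ 509242320.
For the inductive step, assume it holds for an arbitrary j ≥ 29, so 2^j ≥ 25j^5 - 5j^4.
Then 2^(j + 1) = 2·(2^j) ≥ 2·(25j^5 - 5j^4).
Also, for j ≥ 29 we have 2·(25j^5 - 5j^4) ≥ 25(j+1)^5 - 5(j+1)^4, since 2·(25j^5 - 5j^4) − (25(j+1)^5 - 5(j+1)^4) = 25j^5 - 130j^4 - 230j^3 - 220j^2 - 105j - 20, which is nonnegative for all j ≥ 29.
Combining, 2^(j + 1) ≥ 25(j+1)^5 - 5(j+1)^4.
Hence, by induction on t, the claim holds for every t ≥ 29.
Hence the smallest such M is 29.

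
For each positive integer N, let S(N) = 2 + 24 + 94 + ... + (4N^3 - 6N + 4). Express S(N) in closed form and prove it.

S(N) = N(N^3 + 2N^2 - 2N + 1)

We claim S(N) = N(N^3 + 2N^2 - 2N + 1) for all N ≥ 1.
For the base case N = 1: S(1) = 2, and the closed form gives 2. They agree.
For the inductive step, assume it holds for an arbitrary i ≥ 1, so S(i) = i(i^3 + 2i^2 - 2i + 1).
Then S(i+1) = S(i) + (-6i + 4(i + 1)^3 - 2) = (i(i^3 + 2i^2 - 2i + 1)) + (-6i + 4(i + 1)^3 - 2).
Simplifying, S(i+1) = (i + 1)(i^3 + 5i^2 + 5i + 2) = (i+1)((i+1)^3 + 2(i+1)^2 - 2(i+1) + 1),
which is the closed form with N = i+1.
By induction, the statement is established for all N ≥ 1.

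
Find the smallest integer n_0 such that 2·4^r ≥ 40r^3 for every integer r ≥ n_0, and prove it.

n_0 = 7

At r = 6: 8192 < 8640, so the inequality fails and n_0 ≥ 7. We prove 2·4^r ≥ 40r^3 for all r ≥ 7.
When r = 7: 2·4^r = 32768 and 40r^3 = 13720, so 32768 ≥ 13720.
For the inductive step, assume it holds for an arbitrary p ≥ 7, so 2·4^p ≥ 40p^3.
Then 2·4^(p + 1) = 4·(2·4^p) ≥ 4·(40p^3).
Also, for p ≥ 7 we have 4·(40p^3) ≥ 40(p+1)^3, since 4 ≥ (1 + 1/p)^3 for all p ≥ 7.
Combining, 2·4^(p + 1) ≥ 40(p+1)^3.
By the principle of mathematical induction, the result holds for all r ≥ 7.
Hence the smallest such n_0 is 7.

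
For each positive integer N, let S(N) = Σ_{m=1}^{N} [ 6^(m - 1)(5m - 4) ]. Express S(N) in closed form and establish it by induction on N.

We claim S(N) = 6^N(N - 1) + 1 for all N ≥ 1.
Base case (N = 1): S(1) = 1, and the closed form gives 1. They agree.
Suppose the result is true for N = m, so S(m) = 6^m(m - 1) + 1.
Then S(m+1) = S(m) + (6^m(5m + 1)) = (6^m(m - 1) + 1) + (6^m(5m + 1)).
Simplifying, S(m+1) = 6^(m + 1)m + 1 = 6^(m+1)((m+1) - 1) + 1,
which is the closed form with N = m+1.
Hence, by induction on N, the claim holds for every N ≥ 1.

S(N) = 6^N(N - 1) + 1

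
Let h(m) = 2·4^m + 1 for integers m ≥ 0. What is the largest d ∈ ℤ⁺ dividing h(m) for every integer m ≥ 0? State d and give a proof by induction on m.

Computing the first values: h(0) = 3 and h(1) = 9; gcd(3, 9) = 3, so d ≤ 3.
We prove 3 | 2·4^m + 1 for all m ≥ 0 by induction on m.
When m = 0: h(0) = 3 = 3·(1), so 3 | h(0).
Suppose the result is true for m = i, i.e. 3 | h(i). Then
h(i+1) = 2·4^(i+1) + 1 = 4·(2·4^i + 1) - 3 = 4·h(i) - 3. The first term is divisible by 3 by the inductive hypothesis, and -3 is divisible by 3. Hence 3 | h(i+1).
Hence, by induction on m, the claim holds for every m ≥ 0.
Therefore the largest such d is 3.

d = 3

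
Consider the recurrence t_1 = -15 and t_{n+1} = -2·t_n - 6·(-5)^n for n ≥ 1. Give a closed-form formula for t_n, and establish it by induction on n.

t_n = -5(-2)^(n - 1) + 2(-5)^n

Computing the first terms: t_1 = -15, t_2 = 60, t_3 = -270. This suggests t_n = -5(-2)^(n - 1) + 2(-5)^n.
Base step (n = 1): the formula gives -15 = -15 = t_1.
Inductive step: suppose the statement holds for some m ≥ 1, so t_m = -5(-2)^(m - 1) + 2(-5)^m.
Then t_{m+1} = -2·t_m - 6·(-5)^m = -2·(-5(-2)^(m - 1) + 2(-5)^m) - 6·(-5)^m = -5(-2)^m + 2(-5)^(m + 1) = -5(-2)^((m+1) - 1) + 2(-5)^(m+1),
which is the claimed formula at n = m+1.
Hence, by induction on n, the claim holds for every n ≥ 1.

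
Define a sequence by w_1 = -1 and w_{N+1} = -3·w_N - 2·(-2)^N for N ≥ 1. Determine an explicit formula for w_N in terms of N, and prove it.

Computing the first terms: w_1 = -1, w_2 = 7, w_3 = -29. This suggests w_N = (-2)^(N + 1) - 5(-3)^(N - 1).
Base step (N = 1): the formula gives -1 = -1 = w_1.
Inductive step: assume the claim holds for N = j, so w_j = (-2)^(j + 1) - 5(-3)^(j - 1).
Then w_{j+1} = -3·w_j - 2·(-2)^j = -3·((-2)^(j + 1) - 5(-3)^(j - 1)) - 2·(-2)^j = (-2)^(j + 2) - 5(-3)^j = (-2)^((j+1) + 1) - 5(-3)^((j+1) - 1),
which is the claimed formula at N = j+1.
This completes the induction.

w_N = (-2)^(N + 1) - 5(-3)^(N - 1)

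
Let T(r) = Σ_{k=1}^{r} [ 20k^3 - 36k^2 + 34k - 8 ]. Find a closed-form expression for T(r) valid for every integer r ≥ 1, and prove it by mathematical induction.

T(r) = r(5r^3 - 2r^2 + 4r + 3)

We claim T(r) = r(5r^3 - 2r^2 + 4r + 3) for all r ≥ 1.
When r = 1: T(1) = 10, and the closed form gives 10. They agree.
Inductive step: assume the claim holds for r = k, so T(k) = k(5k^3 - 2k^2 + 4k + 3).
Then T(k+1) = T(k) + (20k^3 + 24k^2 + 22k + 10) = (k(5k^3 - 2k^2 + 4k + 3)) + (20k^3 + 24k^2 + 22k + 10).
Simplifying, T(k+1) = (k + 1)(5k^3 + 13k^2 + 15k + 10) = (k+1)(5(k+1)^3 - 2(k+1)^2 + 4(k+1) + 3),
which is the closed form with r = k+1.
By induction, the statement is established for all r ≥ 1.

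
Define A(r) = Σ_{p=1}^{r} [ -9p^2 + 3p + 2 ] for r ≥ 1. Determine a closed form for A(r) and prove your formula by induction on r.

A(r) = -r(3r^2 + 3r - 2)

We claim A(r) = -r(3r^2 + 3r - 2) for all r ≥ 1.
Base step (r = 1): A(1) = -4, and the closed form gives -4. They agree.
Inductive step: assume the claim holds for r = p, so A(p) = p(-3p^2 - 3p + 2).
Then A(p+1) = A(p) + (3p - 9(p + 1)^2 + 5) = (p(-3p^2 - 3p + 2)) + (3p - 9(p + 1)^2 + 5).
Simplifying, A(p+1) = -(p + 1)(3p^2 + 9p + 4) = -(p+1)(3(p+1)^2 + 3(p+1) - 2),
which is the closed form with r = p+1.
This completes the induction.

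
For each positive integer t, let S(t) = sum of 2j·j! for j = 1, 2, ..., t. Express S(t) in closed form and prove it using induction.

S(t) = 2(t + 1)! - 2

We claim S(t) = 2(t + 1)! - 2 for all t ≥ 1.
For the base case t = 1: S(1) = 2, and the closed form gives 2. They agree.
Suppose the result is true for t = j, so S(j) = 2(j + 1)! - 2.
Then S(j+1) = S(j) + (2(j + 1)(j + 1)!) = (2(j + 1)! - 2) + (2(j + 1)(j + 1)!).
Simplifying, S(j+1) = 2((j+1) + 1)! - 2,
which is the closed form with t = j+1.
By induction, the statement is established for all t ≥ 1.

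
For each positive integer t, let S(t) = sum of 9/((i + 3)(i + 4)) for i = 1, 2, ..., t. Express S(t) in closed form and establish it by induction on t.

We claim S(t) = 9t/(4(t + 4)) for all t ≥ 1.
Base case (t = 1): S(1) = 9/20, and the closed form gives 9/20. They agree.
Suppose the result is true for t = i, so S(i) = 9i/(4(i + 4)).
Then S(i+1) = S(i) + (9/((i + 4)(i + 5))) = (9i/(4(i + 4))) + (9/((i + 4)(i + 5))).
Simplifying, S(i+1) = 9(i + 1)/(4(i + 5)) = 9(i+1)/(4((i+1) + 4)),
which is the closed form with t = i+1.
By the principle of mathematical induction, the result holds for all t ≥ 1.

S(t) = 9t/(4(t + 4))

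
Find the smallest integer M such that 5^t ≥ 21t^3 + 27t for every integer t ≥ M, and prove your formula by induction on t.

At t = 4: 625 < 1452, so the inequality fails and M ≥ 5. We prove 5^t ≥ 21t^3 + 27t for all t ≥ 5.
Base step (t = 5): 5^t = 3125 and 21t^3 + 27t = 2760, so 3125 ≥ 2760.
For the inductive step, assume it holds for an arbitrary m ≥ 5, so 5^m ≥ 21m^3 + 27m.
Then 5^(m + 1) = 5·(5^m) ≥ 5·(21m^3 + 27m).
Also, for m ≥ 5 we have 5·(21m^3 + 27m) ≥ 21(m+1)^3 + 27(m+1), since 5·(21m^3 + 27m) − (21(m+1)^3 + 27(m+1)) = 84m^3 - 63m^2 + 45m - 48, which is nonnegative for all m ≥ 5.
Combining, 5^(m + 1) ≥ 21(m+1)^3 + 27(m+1).
Hence, by induction on t, the claim holds for every t ≥ 5.
Hence the smallest such M is 5.

M = 5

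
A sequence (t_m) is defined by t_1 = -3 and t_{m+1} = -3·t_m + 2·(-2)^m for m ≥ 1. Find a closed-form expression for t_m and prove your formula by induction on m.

Computing the first terms: t_1 = -3, t_2 = 5, t_3 = -7. This suggests t_m = -(-2)^(m + 1) + (-3)^(m - 1).
When m = 1: the formula gives -3 = -3 = t_1.
Inductive step: suppose the statement holds for some k ≥ 1, so t_k = -(-2)^(k + 1) + (-3)^(k - 1).
Then t_{k+1} = -3·t_k + 2·(-2)^k = -3·(-(-2)^(k + 1) + (-3)^(k - 1)) + 2·(-2)^k = -(-2)^(k + 2) + (-3)^k = -(-2)^((k+1) + 1) + (-3)^((k+1) - 1),
which is the claimed formula at m = k+1.
By the principle of mathematical induction, the result holds for all m ≥ 1.

t_m = -(-2)^(m + 1) + (-3)^(m - 1)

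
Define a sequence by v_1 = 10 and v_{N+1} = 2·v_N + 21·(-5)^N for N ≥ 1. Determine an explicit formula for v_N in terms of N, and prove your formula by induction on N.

Computing the first terms: v_1 = 10, v_2 = -85, v_3 = 355. This suggests v_N = -3(-5)^N - 5·2^(N - 1).
Base step (N = 1): the formula gives 10 = 10 = v_1.
For the inductive step, assume it holds for an arbitrary m ≥ 1, so v_m = -3(-5)^m - 5·2^(m - 1).
Then v_{m+1} = 2·v_m + 21·(-5)^m = 2·(-3(-5)^m - 5·2^(m - 1)) + 21·(-5)^m = -3(-5)^(m + 1) - 5·2^m = -3(-5)^(m+1) - 5·2^((m+1) - 1),
which is the claimed formula at N = m+1.
Hence, by induction on N, the claim holds for every N ≥ 1.

v_N = -3(-5)^N - 5·2^(N - 1)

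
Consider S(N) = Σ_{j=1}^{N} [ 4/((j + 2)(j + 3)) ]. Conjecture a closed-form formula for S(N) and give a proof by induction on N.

We claim S(N) = 4N/(3(N + 3)) for all N ≥ 1.
For the base case N = 1: S(1) = 1/3, and the closed form gives 1/3. They agree.
For the inductive step, assume it holds for an arbitrary j ≥ 1, so S(j) = 4j/(3(j + 3)).
Then S(j+1) = S(j) + (4/((j + 3)(j + 4))) = (4j/(3(j + 3))) + (4/((j + 3)(j + 4))).
Simplifying, S(j+1) = 4(j + 1)/(3(j + 4)) = 4(j+1)/(3((j+1) + 3)),
which is the closed form with N = j+1.
By the principle of mathematical induction, the result holds for all N ≥ 1.

S(N) = 4N/(3(N + 3))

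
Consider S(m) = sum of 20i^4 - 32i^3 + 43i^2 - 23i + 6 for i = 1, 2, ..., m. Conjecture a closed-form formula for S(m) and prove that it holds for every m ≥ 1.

We claim S(m) = m(m^2 + 1)(4m^2 + 2m + 1) for all m ≥ 1.
Base step (m = 1): S(1) = 14, and the closed form gives 14. They agree.
Inductive step: assume the claim holds for m = i, so S(i) = i(4i^4 + 2i^3 + 5i^2 + 2i + 1).
Then S(i+1) = S(i) + (20i^4 + 48i^3 + 67i^2 + 47i + 14) = (i(4i^4 + 2i^3 + 5i^2 + 2i + 1)) + (20i^4 + 48i^3 + 67i^2 + 47i + 14).
Simplifying, S(i+1) = (i + 1)(i^2 + 2i + 2)(4i^2 + 10i + 7) = (i+1)((i+1)^2 + 1)(4(i+1)^2 + 2(i+1) + 1),
which is the closed form with m = i+1.
Hence, by induction on m, the claim holds for every m ≥ 1.

S(m) = m(m^2 + 1)(4m^2 + 2m + 1)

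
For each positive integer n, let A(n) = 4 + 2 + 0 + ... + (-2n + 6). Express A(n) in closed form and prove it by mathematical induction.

A(n) = -n(n - 5)

We claim A(n) = -n(n - 5) for all n ≥ 1.
For the base case n = 1: A(1) = 4, and the closed form gives 4. They agree.
Inductive step: assume the claim holds for n = p, so A(p) = p(-p + 5).
Then A(p+1) = A(p) + (-2p + 4) = (p(-p + 5)) + (-2p + 4).
Simplifying, A(p+1) = -(p - 4)(p + 1) = -(p+1)((p+1) - 5),
which is the closed form with n = p+1.
This completes the induction.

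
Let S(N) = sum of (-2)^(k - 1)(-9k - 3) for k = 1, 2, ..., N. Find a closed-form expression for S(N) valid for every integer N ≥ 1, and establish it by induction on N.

S(N) = (-2)^N(3N + 2) - 2

We claim S(N) = (-2)^N(3N + 2) - 2 for all N ≥ 1.
When N = 1: S(1) = -12, and the closed form gives -12. They agree.
Suppose the result is true for N = k, so S(k) = (-2)^k(3k + 2) - 2.
Then S(k+1) = S(k) + ((-2)^k(-9k - 12)) = ((-2)^k(3k + 2) - 2) + ((-2)^k(-9k - 12)).
Simplifying, S(k+1) = -6(-2)^k·k - 10(-2)^k - 2 = (-2)^(k+1)(3(k+1) + 2) - 2,
which is the closed form with N = k+1.
By induction, the statement is established for all N ≥ 1.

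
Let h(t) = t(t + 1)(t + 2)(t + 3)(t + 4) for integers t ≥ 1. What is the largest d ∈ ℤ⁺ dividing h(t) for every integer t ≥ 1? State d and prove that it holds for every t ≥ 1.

Computing the first values: h(1) = 120 and h(2) = 720; gcd(120, 720) = 120, so d ≤ 120.
We prove 120 | t(t + 1)(t + 2)(t + 3)(t + 4) for all t ≥ 1 by induction on t.
Base case (t = 1): h(1) = 120 = 120·(1), so 120 | h(1).
Inductive step: suppose the statement holds for some i ≥ 1, i.e. 120 | h(i). Then
h(i+1) − h(i) = (i+1)·(i+2)·(i+3)·(i+4)·(i+5) − i·(i+1)·(i+2)·(i+3)·(i+4) = (i+1)·(i+2)·(i+3)·(i+4)·[(i+5) − i] = 5·(i+1)·(i+2)·(i+3)·(i+4). The product of 4 consecutive integers is divisible by (4)! = 24, so h(i+1) − h(i) is divisible by 5·24 = 120. By the inductive hypothesis 120 | h(i), hence 120 | h(i+1).
By the principle of mathematical induction, the result holds for all t ≥ 1.
Therefore the largest such d is 120.

d = 120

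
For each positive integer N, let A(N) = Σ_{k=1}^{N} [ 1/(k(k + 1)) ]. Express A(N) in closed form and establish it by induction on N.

A(N) = N/(N + 1)

We claim A(N) = N/(N + 1) for all N ≥ 1.
Base case (N = 1): A(1) = 1/2, and the closed form gives 1/2. They agree.
Inductive step: suppose the statement holds for some k ≥ 1, so A(k) = k/(k + 1).
Then A(k+1) = A(k) + (1/((k + 1)(k + 2))) = (k/(k + 1)) + (1/((k + 1)(k + 2))).
Simplifying, A(k+1) = (k + 1)/(k + 2) = (k+1)/((k+1) + 1),
which is the closed form with N = k+1.
By induction, the statement is established for all N ≥ 1.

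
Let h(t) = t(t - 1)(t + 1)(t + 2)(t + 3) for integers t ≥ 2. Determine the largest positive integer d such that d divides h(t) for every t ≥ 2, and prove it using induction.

d = 120

Computing the first values: h(2) = 120 and h(3) = 720; gcd(120, 720) = 120, so d ≤ 120.
We prove 120 | t(t - 1)(t + 1)(t + 2)(t + 3) for all t ≥ 2 by induction on t.
For the base case t = 2: h(2) = 120 = 120·(1), so 120 | h(2).
Suppose the result is true for t = i, i.e. 120 | h(i). Then
h(i+1) − h(i) = i·(i+1)·(i+2)·(i+3)·(i+4) − (i-1)·i·(i+1)·(i+2)·(i+3) = i·(i+1)·(i+2)·(i+3)·[(i+4) − (i-1)] = 5·i·(i+1)·(i+2)·(i+3). The product of 4 consecutive integers is divisible by (4)! = 24, so h(i+1) − h(i) is divisible by 5·24 = 120. By the inductive hypothesis 120 | h(i), hence 120 | h(i+1).
Hence, by induction on t, the claim holds for every t ≥ 2.
Therefore the largest such d is 120.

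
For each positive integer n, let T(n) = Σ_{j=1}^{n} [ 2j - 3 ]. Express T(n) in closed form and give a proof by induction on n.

T(n) = n(n - 2)

We claim T(n) = n(n - 2) for all n ≥ 1.
When n = 1: T(1) = -1, and the closed form gives -1. They agree.
Suppose the result is true for n = j, so T(j) = j(j - 2).
Then T(j+1) = T(j) + (2j - 1) = (j(j - 2)) + (2j - 1).
Simplifying, T(j+1) = (j - 1)(j + 1) = (j+1)((j+1) - 2),
which is the closed form with n = j+1.
This completes the induction.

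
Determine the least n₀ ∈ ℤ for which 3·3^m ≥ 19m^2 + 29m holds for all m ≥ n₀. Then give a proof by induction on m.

At m = 4: 243 < 420, so the inequality fails and n₀ ≥ 5. We prove 3·3^m ≥ 19m^2 + 29m for all m ≥ 5.
Base step (m = 5): 3·3^m = 729 and 19m^2 + 29m = 620, so 729 ≥ 620.
Inductive step: assume the claim holds for m = j, so 3·3^j ≥ 19j^2 + 29j.
Then 3·3^(j + 1) = 3·(3·3^j) ≥ 3·(19j^2 + 29j).
Also, for j ≥ 5 we have 3·(19j^2 + 29j) ≥ 19(j+1)^2 + 29(j+1), since 3·(19j^2 + 29j) − (19(j+1)^2 + 29(j+1)) = 38j^2 + 20j - 48, which is nonnegative for all j ≥ 5.
Combining, 3·3^(j + 1) ≥ 19(j+1)^2 + 29(j+1).
By induction, the statement is established for all m ≥ 5.
Hence the smallest such n₀ is 5.

n₀ = 5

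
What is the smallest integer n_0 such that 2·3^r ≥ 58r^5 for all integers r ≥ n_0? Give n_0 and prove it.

n_0 = 16

At r = 15: 28697814 < 44043750, so the inequality fails and n_0 ≥ 16. We prove 2·3^r ≥ 58r^5 for all r ≥ 16.
Base case (r = 16): 2·3^r = 86093442 and 58r^5 = 60817408, so 86093442 ≥ 60817408.
Inductive step: suppose the statement holds for some i ≥ 16, so 2·3^i ≥ 58i^5.
Then 2·3^(i + 1) = 3·(2·3^i) ≥ 3·(58i^5).
Also, for i ≥ 16 we have 3·(58i^5) ≥ 58(i+1)^5, since 3 ≥ (1 + 1/i)^5 for all i ≥ 16.
Combining, 2·3^(i + 1) ≥ 58(i+1)^5.
This completes the induction.
Hence the smallest such n_0 is 16.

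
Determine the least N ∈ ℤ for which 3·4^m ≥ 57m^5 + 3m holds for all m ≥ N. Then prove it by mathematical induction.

N = 11

At m = 10: 3145728 < 5700030, so the inequality fails and N ≥ 11. We prove 3·4^m ≥ 57m^5 + 3m for all m ≥ 11.
Base step (m = 11): 3·4^m = 12582912 and 57m^5 + 3m = 9179940, so 12582912 ≥ 9179940.
For the inductive step, assume it holds for an arbitrary i ≥ 11, so 3·4^i ≥ 57i^5 + 3i.
Then 3·4^(i + 1) = 4·(3·4^i) ≥ 4·(57i^5 + 3i).
Also, for i ≥ 11 we have 4·(57i^5 + 3i) ≥ 57(i+1)^5 + 3(i+1), since 4·(57i^5 + 3i) − (57(i+1)^5 + 3(i+1)) = 171i^5 - 285i^4 - 570i^3 - 570i^2 - 276i - 60, which is nonnegative for all i ≥ 11.
Combining, 3·4^(i + 1) ≥ 57(i+1)^5 + 3(i+1).
This completes the induction.
Hence the smallest such N is 11.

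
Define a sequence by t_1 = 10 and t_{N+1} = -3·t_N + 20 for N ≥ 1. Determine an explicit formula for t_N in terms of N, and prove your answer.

t_N = 5(-3)^(N - 1) + 5

Computing the first terms: t_1 = 10, t_2 = -10, t_3 = 50. This suggests t_N = 5(-3)^(N - 1) + 5.
When N = 1: the formula gives 10 = 10 = t_1.
Inductive step: assume the claim holds for N = k, so t_k = 5(-3)^(k - 1) + 5.
Then t_{k+1} = -3·t_k + 20 = -3·(5(-3)^(k - 1) + 5) + 20 = 5(-3)^k + 5 = 5(-3)^((k+1) - 1) + 5,
which is the claimed formula at N = k+1.
This completes the induction.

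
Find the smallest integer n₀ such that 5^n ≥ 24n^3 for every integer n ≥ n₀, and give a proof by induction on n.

n₀ = 5

At n = 4: 625 < 1536, so the inequality fails and n₀ ≥ 5. We prove 5^n ≥ 24n^3 for all n ≥ 5.
Base step (n = 5): 5^n = 3125 and 24n^3 = 3000, so 3125 ≥ 3000.
Suppose the result is true for n = k, so 5^k ≥ 24k^3.
Then 5^(k + 1) = 5·(5^k) ≥ 5·(24k^3).
Also, for k ≥ 5 we have 5·(24k^3) ≥ 24(k+1)^3, since 5 ≥ (1 + 1/k)^3 for all k ≥ 5.
Combining, 5^(k + 1) ≥ 24(k+1)^3.
This completes the induction.
Hence the smallest such n₀ is 5.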